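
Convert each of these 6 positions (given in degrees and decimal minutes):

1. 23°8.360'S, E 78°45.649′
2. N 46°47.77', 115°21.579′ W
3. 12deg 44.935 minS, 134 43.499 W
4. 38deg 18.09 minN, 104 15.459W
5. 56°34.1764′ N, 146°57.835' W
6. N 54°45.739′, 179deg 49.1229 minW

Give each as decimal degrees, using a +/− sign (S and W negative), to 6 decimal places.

Point 1:
  φ: 8.36′ = 0.139333°; total 23.1393333
  hemisphere S, so the sign is −
  λ: 78 + 45.649/60 = 78.7608167
  E ⇒ keep positive
Point 2:
  Lat: 47.77′ = 0.796167°; total 46.7961667
  N ⇒ keep positive
  Longitude: 115 + 21.579/60 = 115.3596500
  W → negative
Point 3:
  φ: 44.935′ = 0.748917°; total 12.7489167
  S ⇒ negate
  Lon: 134 + 43.499/60 = 134.7249833
  hemisphere W, so the sign is −
Point 4:
  Lat: 18.09′ = 0.301500°; total 38.3015000
  N → positive
  λ: 104 + 15.459/60 = 104.2576500
  W ⇒ negate
Point 5:
  Latitude: 34.1764′ = 0.569607°; total 56.5696067
  N ⇒ keep positive
  Lon: 146 + 57.835/60 = 146.9639167
  W → negative
Point 6:
  Latitude: 45.739′ = 0.762317°; total 54.7623167
  N → positive
  Lon: 179 + 49.1229/60 = 179.8187150
  W ⇒ negate

1. -23.139333, 78.760817
2. 46.796167, -115.359650
3. -12.748917, -134.724983
4. 38.301500, -104.257650
5. 56.569607, -146.963917
6. 54.762317, -179.818715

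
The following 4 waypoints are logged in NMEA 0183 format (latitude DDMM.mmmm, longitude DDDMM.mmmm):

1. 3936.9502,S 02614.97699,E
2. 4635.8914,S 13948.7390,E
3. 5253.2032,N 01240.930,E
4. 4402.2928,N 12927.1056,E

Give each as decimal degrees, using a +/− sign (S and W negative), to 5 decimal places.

Point 1:
  φ: split at 2 digits → 39° and 36.9502′; 39 + 36.9502/60 = 39.615837
  S → negative
  Lon: split at 3 digits → 026° and 14.97699′; 26 + 14.97699/60 = 26.249617
  E ⇒ keep positive
Point 2:
  Lat: degrees = first 2 digits = 46, minutes = 35.8914; 46 + 35.8914/60 = 46.598190
  S ⇒ negate
  Longitude: degrees = first 3 digits = 139, minutes = 48.739; 139 + 48.739/60 = 139.812317
  E → positive
Point 3:
  Latitude: split at 2 digits → 52° and 53.2032′; 52 + 53.2032/60 = 52.886720
  N → positive
  Longitude: degrees = first 3 digits = 12, minutes = 40.93; 12 + 40.93/60 = 12.682167
  E ⇒ keep positive
Point 4:
  φ: degrees = first 2 digits = 44, minutes = 2.2928; 44 + 2.2928/60 = 44.038213
  N ⇒ keep positive
  Longitude: split at 3 digits → 129° and 27.1056′; 129 + 27.1056/60 = 129.451760
  E ⇒ keep positive

1. -39.61584, 26.24962
2. -46.59819, 139.81232
3. 52.88672, 12.68217
4. 44.03821, 129.45176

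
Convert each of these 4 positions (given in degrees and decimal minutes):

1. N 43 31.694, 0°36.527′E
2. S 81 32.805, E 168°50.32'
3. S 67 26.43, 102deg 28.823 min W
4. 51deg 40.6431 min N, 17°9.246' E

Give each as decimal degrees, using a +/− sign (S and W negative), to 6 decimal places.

1. 43.528233, 0.608783
2. -81.546750, 168.838667
3. -67.440500, -102.480383
4. 51.677385, 17.154100

Point 1:
  Latitude: 43 + 31.694/60 = 43.5282333
  N → positive
  Lon: 0 + 36.527/60 = 0.6087833
  E ⇒ keep positive
Point 2:
  Latitude: 81 + 32.805/60 = 81.5467500
  S → negative
  Longitude: 168 + 50.32/60 = 168.8386667
  E → positive
Point 3:
  Lat: 67 + 26.43/60 = 67.4405000
  S ⇒ negate
  Lon: 28.823′ = 0.480383°; total 102.4803833
  hemisphere W, so the sign is −
Point 4:
  Lat: 40.6431′ = 0.677385°; total 51.6773850
  N → positive
  Lon: 17 + 9.246/60 = 17.1541000
  E ⇒ keep positive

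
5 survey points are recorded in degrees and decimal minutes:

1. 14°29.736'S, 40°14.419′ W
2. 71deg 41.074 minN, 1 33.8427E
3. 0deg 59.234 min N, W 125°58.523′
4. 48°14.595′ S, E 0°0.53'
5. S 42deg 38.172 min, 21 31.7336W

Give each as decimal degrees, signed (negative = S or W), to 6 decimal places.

Point 1:
  φ: 29.736′ = 0.495600°; total 14.4956000
  hemisphere S, so the sign is −
  Lon: 40 + 14.419/60 = 40.2403167
  W ⇒ negate
Point 2:
  Latitude: 41.074′ = 0.684567°; total 71.6845667
  N → positive
  Lon: 1 + 33.8427/60 = 1.5640450
  E → positive
Point 3:
  Lat: 59.234′ = 0.987233°; total 0.9872333
  N ⇒ keep positive
  Longitude: 125 + 58.523/60 = 125.9753833
  W → negative
Point 4:
  φ: 48 + 14.595/60 = 48.2432500
  S → negative
  Longitude: 0 + 0.53/60 = 0.0088333
  E → positive
Point 5:
  φ: 42 + 38.172/60 = 42.6362000
  S → negative
  λ: 31.7336′ = 0.528893°; total 21.5288933
  hemisphere W, so the sign is −

1. -14.495600, -40.240317
2. 71.684567, 1.564045
3. 0.987233, -125.975383
4. -48.243250, 0.008833
5. -42.636200, -21.528893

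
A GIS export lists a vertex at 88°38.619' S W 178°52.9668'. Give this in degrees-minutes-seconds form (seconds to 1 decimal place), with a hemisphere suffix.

φ: 38.61900′ → 38′ and 0.61900 × 60 = 37.140″
λ: 52.96680′ → 52′ and 0.96680 × 60 = 58.008″

88°38′37.1″ S, 178°52′58.0″ W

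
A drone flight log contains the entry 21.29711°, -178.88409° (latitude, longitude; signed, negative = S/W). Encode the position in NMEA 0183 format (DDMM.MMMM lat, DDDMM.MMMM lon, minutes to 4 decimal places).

2117.8266,N / 17853.0454,W

Lat: minutes = (21.297110 − 21) × 60 = 17.826600
Longitude is negative → W; |value| = 178.884090
Lon: fractional part 0.884090 → 53.045400 minutes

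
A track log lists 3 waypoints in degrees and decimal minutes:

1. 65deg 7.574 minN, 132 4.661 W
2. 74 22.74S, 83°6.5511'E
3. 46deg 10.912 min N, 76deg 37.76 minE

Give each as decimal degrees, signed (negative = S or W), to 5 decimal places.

Point 1:
  Lat: 7.574′ = 0.126233°; total 65.126233
  N → positive
  Longitude: 4.661′ = 0.077683°; total 132.077683
  hemisphere W, so the sign is −
Point 2:
  Latitude: 74 + 22.74/60 = 74.379000
  hemisphere S, so the sign is −
  Lon: 6.5511′ = 0.109185°; total 83.109185
  E ⇒ keep positive
Point 3:
  Lat: 10.912′ = 0.181867°; total 46.181867
  N ⇒ keep positive
  Longitude: 37.76′ = 0.629333°; total 76.629333
  E → positive

1. 65.12623, -132.07768
2. -74.37900, 83.10919
3. 46.18187, 76.62933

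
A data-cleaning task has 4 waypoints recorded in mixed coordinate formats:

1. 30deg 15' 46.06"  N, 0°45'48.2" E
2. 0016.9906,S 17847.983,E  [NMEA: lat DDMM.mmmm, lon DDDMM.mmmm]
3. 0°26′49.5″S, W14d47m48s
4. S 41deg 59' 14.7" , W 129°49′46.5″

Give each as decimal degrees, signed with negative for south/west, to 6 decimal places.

Point 1:
  Lat: 15′ + 46.06″ = 15.76767′; 30 + 15.76767/60 = 30.2627944
  N ⇒ keep positive
  λ: 45′ + 48.2″ = 45.80333′; 0 + 45.80333/60 = 0.7633889
  E ⇒ keep positive
Point 2:
  Latitude: degrees = first 2 digits = 0, minutes = 16.9906; 0 + 16.9906/60 = 0.2831767
  hemisphere S, so the sign is −
  Longitude: split at 3 digits → 178° and 47.983′; 178 + 47.983/60 = 178.7997167
  E ⇒ keep positive
Point 3:
  Latitude: 0 + 26/60 + 49.5/3600 = 0.4470833
  hemisphere S, so the sign is −
  λ: 14° + 47/60 + 48/3600 = 14 + 0.783333 + 0.013333 = 14.7966667
  hemisphere W, so the sign is −
Point 4:
  Latitude: 41° + 59/60 + 14.7/3600 = 41 + 0.983333 + 0.004083 = 41.9874167
  hemisphere S, so the sign is −
  Lon: 49′ + 46.5″ = 49.77500′; 129 + 49.77500/60 = 129.8295833
  W → negative

1. 30.262794, 0.763389
2. -0.283177, 178.799717
3. -0.447083, -14.796667
4. -41.987417, -129.829583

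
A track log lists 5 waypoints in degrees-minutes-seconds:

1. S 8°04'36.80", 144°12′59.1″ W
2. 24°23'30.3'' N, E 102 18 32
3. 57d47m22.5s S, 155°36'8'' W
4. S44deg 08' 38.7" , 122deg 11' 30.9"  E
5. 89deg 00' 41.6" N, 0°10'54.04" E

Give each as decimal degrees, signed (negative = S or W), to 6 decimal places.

Point 1:
  Latitude: 8° + 4/60 + 36.8/3600 = 8 + 0.066667 + 0.010222 = 8.0768889
  hemisphere S, so the sign is −
  λ: 144° + 12/60 + 59.1/3600 = 144 + 0.200000 + 0.016417 = 144.2164167
  hemisphere W, so the sign is −
Point 2:
  φ: 24° + 23/60 + 30.3/3600 = 24 + 0.383333 + 0.008417 = 24.3917500
  N → positive
  λ: 102 + 18/60 + 32/3600 = 102.3088889
  E → positive
Point 3:
  Lat: 47′ + 22.5″ = 47.37500′; 57 + 47.37500/60 = 57.7895833
  hemisphere S, so the sign is −
  λ: 155° + 36/60 + 8/3600 = 155 + 0.600000 + 0.002222 = 155.6022222
  hemisphere W, so the sign is −
Point 4:
  Latitude: 8′ + 38.7″ = 8.64500′; 44 + 8.64500/60 = 44.1440833
  S → negative
  Longitude: 11′ + 30.9″ = 11.51500′; 122 + 11.51500/60 = 122.1919167
  E ⇒ keep positive
Point 5:
  Latitude: 0′ + 41.6″ = 0.69333′; 89 + 0.69333/60 = 89.0115556
  N ⇒ keep positive
  Longitude: 10′ + 54.04″ = 10.90067′; 0 + 10.90067/60 = 0.1816778
  E ⇒ keep positive

1. -8.076889, -144.216417
2. 24.391750, 102.308889
3. -57.789583, -155.602222
4. -44.144083, 122.191917
5. 89.011556, 0.181678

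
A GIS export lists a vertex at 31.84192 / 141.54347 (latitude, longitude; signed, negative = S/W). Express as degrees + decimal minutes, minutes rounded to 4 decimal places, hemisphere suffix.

Lat: fractional part 0.841920 → 50.515200 minutes
λ: 141° + 0.543470 × 60 = 141° 32.608200′

31° 50.5152′ N, 141° 32.6082′ E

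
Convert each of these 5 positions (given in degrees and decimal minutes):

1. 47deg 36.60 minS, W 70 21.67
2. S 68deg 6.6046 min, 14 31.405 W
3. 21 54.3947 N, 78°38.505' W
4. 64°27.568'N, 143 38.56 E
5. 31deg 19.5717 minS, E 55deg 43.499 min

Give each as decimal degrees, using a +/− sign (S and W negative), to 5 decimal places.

Point 1:
  φ: 47 + 36.6/60 = 47.610000
  S → negative
  Lon: 70 + 21.67/60 = 70.361167
  hemisphere W, so the sign is −
Point 2:
  φ: 68 + 6.6046/60 = 68.110077
  S → negative
  λ: 31.405′ = 0.523417°; total 14.523417
  hemisphere W, so the sign is −
Point 3:
  Lat: 21 + 54.3947/60 = 21.906578
  N → positive
  Longitude: 78 + 38.505/60 = 78.641750
  W → negative
Point 4:
  Latitude: 27.568′ = 0.459467°; total 64.459467
  N → positive
  Lon: 143 + 38.56/60 = 143.642667
  E ⇒ keep positive
Point 5:
  Lat: 31 + 19.5717/60 = 31.326195
  hemisphere S, so the sign is −
  λ: 55 + 43.499/60 = 55.724983
  E ⇒ keep positive

1. -47.61000, -70.36117
2. -68.11008, -14.52342
3. 21.90658, -78.64175
4. 64.45947, 143.64267
5. -31.32620, 55.72498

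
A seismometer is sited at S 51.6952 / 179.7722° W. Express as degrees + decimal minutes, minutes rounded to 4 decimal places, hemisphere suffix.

Lat: fractional part 0.695200 → 41.712000 minutes
λ: fractional part 0.772200 → 46.332000 minutes

51° 41.7120′ S, 179° 46.3320′ W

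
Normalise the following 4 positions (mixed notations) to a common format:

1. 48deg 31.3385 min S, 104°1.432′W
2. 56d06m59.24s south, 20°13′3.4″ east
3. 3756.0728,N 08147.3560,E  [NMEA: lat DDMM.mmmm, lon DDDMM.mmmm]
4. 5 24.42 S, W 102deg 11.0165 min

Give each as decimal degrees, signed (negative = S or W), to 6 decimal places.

1. -48.522308, -104.023867
2. -56.116456, 20.217611
3. 37.934547, 81.789267
4. -5.407000, -102.183608

Point 1:
  Latitude: 48 + 31.3385/60 = 48.5223083
  hemisphere S, so the sign is −
  λ: 1.432′ = 0.023867°; total 104.0238667
  W ⇒ negate
Point 2:
  φ: 56 + 6/60 + 59.24/3600 = 56.1164556
  S → negative
  Longitude: 20° + 13/60 + 3.4/3600 = 20 + 0.216667 + 0.000944 = 20.2176111
  E ⇒ keep positive
Point 3:
  Lat: degrees = first 2 digits = 37, minutes = 56.0728; 37 + 56.0728/60 = 37.9345467
  N → positive
  Longitude: degrees = first 3 digits = 81, minutes = 47.356; 81 + 47.356/60 = 81.7892667
  E → positive
Point 4:
  Latitude: 24.42′ = 0.407000°; total 5.4070000
  S → negative
  λ: 11.0165′ = 0.183608°; total 102.1836083
  W ⇒ negate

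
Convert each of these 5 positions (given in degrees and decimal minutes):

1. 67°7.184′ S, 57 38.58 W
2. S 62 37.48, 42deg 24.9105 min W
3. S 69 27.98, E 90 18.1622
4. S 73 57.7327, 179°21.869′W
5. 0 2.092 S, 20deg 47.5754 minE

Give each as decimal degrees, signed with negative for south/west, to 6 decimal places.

1. -67.119733, -57.643000
2. -62.624667, -42.415175
3. -69.466333, 90.302703
4. -73.962212, -179.364483
5. -0.034867, 20.792923

Point 1:
  Latitude: 7.184′ = 0.119733°; total 67.1197333
  hemisphere S, so the sign is −
  λ: 38.58′ = 0.643000°; total 57.6430000
  hemisphere W, so the sign is −
Point 2:
  φ: 62 + 37.48/60 = 62.6246667
  S → negative
  Longitude: 42 + 24.9105/60 = 42.4151750
  W → negative
Point 3:
  Lat: 27.98′ = 0.466333°; total 69.4663333
  S ⇒ negate
  λ: 18.1622′ = 0.302703°; total 90.3027033
  E ⇒ keep positive
Point 4:
  Latitude: 57.7327′ = 0.962212°; total 73.9622117
  S ⇒ negate
  Lon: 21.869′ = 0.364483°; total 179.3644833
  hemisphere W, so the sign is −
Point 5:
  Lat: 2.092′ = 0.034867°; total 0.0348667
  S ⇒ negate
  λ: 47.5754′ = 0.792923°; total 20.7929233
  E ⇒ keep positive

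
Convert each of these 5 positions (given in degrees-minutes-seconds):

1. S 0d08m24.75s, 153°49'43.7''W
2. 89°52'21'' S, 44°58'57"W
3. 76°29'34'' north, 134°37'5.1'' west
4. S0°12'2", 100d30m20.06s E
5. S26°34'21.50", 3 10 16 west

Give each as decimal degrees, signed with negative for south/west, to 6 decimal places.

Point 1:
  Latitude: 0 + 8/60 + 24.75/3600 = 0.1402083
  S ⇒ negate
  Longitude: 153° + 49/60 + 43.7/3600 = 153 + 0.816667 + 0.012139 = 153.8288056
  W ⇒ negate
Point 2:
  Latitude: 89° + 52/60 + 21/3600 = 89 + 0.866667 + 0.005833 = 89.8725000
  hemisphere S, so the sign is −
  λ: 58′ + 57″ = 58.95000′; 44 + 58.95000/60 = 44.9825000
  hemisphere W, so the sign is −
Point 3:
  Latitude: 29′ + 34″ = 29.56667′; 76 + 29.56667/60 = 76.4927778
  N → positive
  Longitude: 37′ + 5.1″ = 37.08500′; 134 + 37.08500/60 = 134.6180833
  hemisphere W, so the sign is −
Point 4:
  φ: 0 + 12/60 + 2/3600 = 0.2005556
  S ⇒ negate
  Longitude: 100° + 30/60 + 20.06/3600 = 100 + 0.500000 + 0.005572 = 100.5055722
  E → positive
Point 5:
  Latitude: 26 + 34/60 + 21.5/3600 = 26.5726389
  S → negative
  Lon: 3 + 10/60 + 16/3600 = 3.1711111
  W → negative

1. -0.140208, -153.828806
2. -89.872500, -44.982500
3. 76.492778, -134.618083
4. -0.200556, 100.505572
5. -26.572639, -3.171111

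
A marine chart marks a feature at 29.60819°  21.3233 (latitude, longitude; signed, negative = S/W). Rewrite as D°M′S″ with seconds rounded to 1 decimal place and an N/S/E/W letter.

φ: 0.608190° → 36.49140′; 0.49140 × 60 = 29.484″
Longitude: 0.323300° → 19.39800′; 0.39800 × 60 = 23.880″

29°36′29.5″ N, 21°19′23.9″ E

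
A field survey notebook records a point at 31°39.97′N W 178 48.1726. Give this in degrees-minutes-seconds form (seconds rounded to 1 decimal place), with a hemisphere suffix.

31°39′58.2″ N, 178°48′10.4″ W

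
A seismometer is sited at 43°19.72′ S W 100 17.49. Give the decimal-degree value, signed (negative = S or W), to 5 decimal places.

Lat: 19.72′ = 0.328667°; total 43.328667
hemisphere S, so the sign is −
Longitude: 100 + 17.49/60 = 100.291500
hemisphere W, so the sign is −

-43.32867, -100.29150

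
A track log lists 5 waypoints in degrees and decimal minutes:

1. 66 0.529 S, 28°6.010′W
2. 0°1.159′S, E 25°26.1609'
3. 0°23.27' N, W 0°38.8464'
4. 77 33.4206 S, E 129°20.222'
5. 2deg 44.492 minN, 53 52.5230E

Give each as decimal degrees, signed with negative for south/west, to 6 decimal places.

1. -66.008817, -28.100167
2. -0.019317, 25.436015
3. 0.387833, -0.647440
4. -77.557010, 129.337033
5. 2.741533, 53.875383

Point 1:
  φ: 66 + 0.529/60 = 66.0088167
  S ⇒ negate
  Lon: 6.01′ = 0.100167°; total 28.1001667
  W ⇒ negate
Point 2:
  Latitude: 1.159′ = 0.019317°; total 0.0193167
  hemisphere S, so the sign is −
  λ: 25 + 26.1609/60 = 25.4360150
  E ⇒ keep positive
Point 3:
  φ: 23.27′ = 0.387833°; total 0.3878333
  N ⇒ keep positive
  Lon: 38.8464′ = 0.647440°; total 0.6474400
  hemisphere W, so the sign is −
Point 4:
  Latitude: 77 + 33.4206/60 = 77.5570100
  S ⇒ negate
  Lon: 20.222′ = 0.337033°; total 129.3370333
  E ⇒ keep positive
Point 5:
  φ: 2 + 44.492/60 = 2.7415333
  N → positive
  Longitude: 53 + 52.523/60 = 53.8753833
  E ⇒ keep positive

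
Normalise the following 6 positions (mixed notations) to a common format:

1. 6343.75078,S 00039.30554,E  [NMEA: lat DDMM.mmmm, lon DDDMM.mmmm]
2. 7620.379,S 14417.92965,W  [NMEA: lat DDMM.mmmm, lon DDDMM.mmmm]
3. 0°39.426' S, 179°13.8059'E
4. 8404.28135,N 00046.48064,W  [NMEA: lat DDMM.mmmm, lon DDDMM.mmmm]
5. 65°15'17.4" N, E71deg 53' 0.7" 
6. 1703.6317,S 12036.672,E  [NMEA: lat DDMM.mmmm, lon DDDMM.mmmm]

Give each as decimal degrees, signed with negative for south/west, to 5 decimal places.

1. -63.72918, 0.65509
2. -76.33965, -144.29883
3. -0.65710, 179.23010
4. 84.07136, -0.77468
5. 65.25483, 71.88353
6. -17.06053, 120.61120

Point 1:
  Lat: degrees = first 2 digits = 63, minutes = 43.75078; 63 + 43.75078/60 = 63.729180
  hemisphere S, so the sign is −
  Lon: split at 3 digits → 000° and 39.30554′; 0 + 39.30554/60 = 0.655092
  E ⇒ keep positive
Point 2:
  Latitude: degrees = first 2 digits = 76, minutes = 20.379; 76 + 20.379/60 = 76.339650
  S → negative
  Lon: split at 3 digits → 144° and 17.92965′; 144 + 17.92965/60 = 144.298828
  W → negative
Point 3:
  φ: 39.426′ = 0.657100°; total 0.657100
  S → negative
  Lon: 179 + 13.8059/60 = 179.230098
  E ⇒ keep positive
Point 4:
  Latitude: split at 2 digits → 84° and 4.28135′; 84 + 4.28135/60 = 84.071356
  N ⇒ keep positive
  Longitude: split at 3 digits → 000° and 46.48064′; 0 + 46.48064/60 = 0.774677
  W ⇒ negate
Point 5:
  φ: 15′ + 17.4″ = 15.29000′; 65 + 15.29000/60 = 65.254833
  N ⇒ keep positive
  λ: 71° + 53/60 + 0.7/3600 = 71 + 0.883333 + 0.000194 = 71.883528
  E ⇒ keep positive
Point 6:
  φ: split at 2 digits → 17° and 3.6317′; 17 + 3.6317/60 = 17.060528
  S ⇒ negate
  Longitude: split at 3 digits → 120° and 36.672′; 120 + 36.672/60 = 120.611200
  E ⇒ keep positive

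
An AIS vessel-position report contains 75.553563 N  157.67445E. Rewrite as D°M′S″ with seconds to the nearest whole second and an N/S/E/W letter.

φ: 0.553563 × 60 = 33.21378′ → 33′, remainder × 60 = 12.83″
Longitude: 0.674450 × 60 = 40.46700′ → 40′, remainder × 60 = 28.02″

75°33′13″ N, 157°40′28″ E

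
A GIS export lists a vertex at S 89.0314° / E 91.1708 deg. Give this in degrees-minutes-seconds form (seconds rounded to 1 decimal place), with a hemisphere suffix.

89°01′53.0″ S, 91°10′14.9″ E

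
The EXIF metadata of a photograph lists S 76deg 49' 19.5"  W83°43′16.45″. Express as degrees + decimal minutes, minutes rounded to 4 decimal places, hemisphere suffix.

Lat: seconds/60 = 0.32500; minutes = 49 + 0.32500 = 49.325000
λ: seconds/60 = 0.27417; minutes = 43 + 0.27417 = 43.274167

76° 49.3250′ S, 83° 43.2742′ W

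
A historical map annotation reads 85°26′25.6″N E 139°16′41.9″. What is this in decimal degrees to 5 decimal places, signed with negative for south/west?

Lat: 85 + 26/60 + 25.6/3600 = 85.440444
N → positive
Longitude: 139° + 16/60 + 41.9/3600 = 139 + 0.266667 + 0.011639 = 139.278306
E ⇒ keep positive

85.44044, 139.27831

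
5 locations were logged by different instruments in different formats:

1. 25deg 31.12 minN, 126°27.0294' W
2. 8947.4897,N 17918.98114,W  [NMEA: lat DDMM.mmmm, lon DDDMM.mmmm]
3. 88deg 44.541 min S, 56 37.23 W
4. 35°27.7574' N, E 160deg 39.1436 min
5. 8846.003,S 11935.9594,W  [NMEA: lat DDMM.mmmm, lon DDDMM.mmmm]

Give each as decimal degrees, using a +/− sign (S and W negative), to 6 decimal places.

1. 25.518667, -126.450490
2. 89.791495, -179.316352
3. -88.742350, -56.620500
4. 35.462623, 160.652393
5. -88.766717, -119.599323

Point 1:
  Latitude: 25 + 31.12/60 = 25.5186667
  N → positive
  Lon: 27.0294′ = 0.450490°; total 126.4504900
  W → negative
Point 2:
  φ: split at 2 digits → 89° and 47.4897′; 89 + 47.4897/60 = 89.7914950
  N ⇒ keep positive
  Lon: split at 3 digits → 179° and 18.98114′; 179 + 18.98114/60 = 179.3163523
  W ⇒ negate
Point 3:
  Lat: 88 + 44.541/60 = 88.7423500
  S ⇒ negate
  Lon: 56 + 37.23/60 = 56.6205000
  W ⇒ negate
Point 4:
  Latitude: 27.7574′ = 0.462623°; total 35.4626233
  N ⇒ keep positive
  Lon: 160 + 39.1436/60 = 160.6523933
  E → positive
Point 5:
  φ: split at 2 digits → 88° and 46.003′; 88 + 46.003/60 = 88.7667167
  S → negative
  λ: degrees = first 3 digits = 119, minutes = 35.9594; 119 + 35.9594/60 = 119.5993233
  W ⇒ negate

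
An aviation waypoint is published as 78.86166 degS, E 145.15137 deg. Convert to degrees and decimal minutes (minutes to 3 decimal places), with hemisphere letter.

78° 51.700′ S, 145° 9.082′ E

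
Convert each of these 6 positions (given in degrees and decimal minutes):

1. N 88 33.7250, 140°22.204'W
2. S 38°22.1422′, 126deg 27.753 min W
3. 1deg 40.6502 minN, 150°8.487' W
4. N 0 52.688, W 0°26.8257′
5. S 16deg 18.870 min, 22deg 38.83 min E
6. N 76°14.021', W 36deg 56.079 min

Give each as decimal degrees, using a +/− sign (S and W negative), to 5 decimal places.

1. 88.56208, -140.37007
2. -38.36904, -126.46255
3. 1.67750, -150.14145
4. 0.87813, -0.44710
5. -16.31450, 22.64717
6. 76.23368, -36.93465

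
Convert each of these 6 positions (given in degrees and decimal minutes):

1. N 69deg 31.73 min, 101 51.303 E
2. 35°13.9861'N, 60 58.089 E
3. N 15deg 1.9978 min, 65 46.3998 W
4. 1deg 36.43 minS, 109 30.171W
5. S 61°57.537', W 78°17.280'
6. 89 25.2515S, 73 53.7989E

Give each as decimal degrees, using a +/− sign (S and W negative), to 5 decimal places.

1. 69.52883, 101.85505
2. 35.23310, 60.96815
3. 15.03330, -65.77333
4. -1.60717, -109.50285
5. -61.95895, -78.28800
6. -89.42086, 73.89665

Point 1:
  Latitude: 31.73′ = 0.528833°; total 69.528833
  N ⇒ keep positive
  Longitude: 101 + 51.303/60 = 101.855050
  E → positive
Point 2:
  Lat: 35 + 13.9861/60 = 35.233102
  N ⇒ keep positive
  Lon: 60 + 58.089/60 = 60.968150
  E ⇒ keep positive
Point 3:
  Lat: 15 + 1.9978/60 = 15.033297
  N → positive
  λ: 65 + 46.3998/60 = 65.773330
  W ⇒ negate
Point 4:
  Lat: 1 + 36.43/60 = 1.607167
  hemisphere S, so the sign is −
  Lon: 30.171′ = 0.502850°; total 109.502850
  hemisphere W, so the sign is −
Point 5:
  φ: 61 + 57.537/60 = 61.958950
  S ⇒ negate
  Lon: 17.28′ = 0.288000°; total 78.288000
  hemisphere W, so the sign is −
Point 6:
  Lat: 25.2515′ = 0.420858°; total 89.420858
  hemisphere S, so the sign is −
  Longitude: 73 + 53.7989/60 = 73.896648
  E ⇒ keep positive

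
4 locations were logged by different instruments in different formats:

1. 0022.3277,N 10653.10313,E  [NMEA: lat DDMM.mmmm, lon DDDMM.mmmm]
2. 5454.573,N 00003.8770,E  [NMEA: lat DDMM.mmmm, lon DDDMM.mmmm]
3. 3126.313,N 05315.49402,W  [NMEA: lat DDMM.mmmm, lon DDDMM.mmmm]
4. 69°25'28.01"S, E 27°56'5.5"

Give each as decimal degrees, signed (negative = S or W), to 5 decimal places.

Point 1:
  Lat: degrees = first 2 digits = 0, minutes = 22.3277; 0 + 22.3277/60 = 0.372128
  N ⇒ keep positive
  λ: split at 3 digits → 106° and 53.10313′; 106 + 53.10313/60 = 106.885052
  E → positive
Point 2:
  Lat: degrees = first 2 digits = 54, minutes = 54.573; 54 + 54.573/60 = 54.909550
  N → positive
  Lon: split at 3 digits → 000° and 3.877′; 0 + 3.877/60 = 0.064617
  E → positive
Point 3:
  Latitude: split at 2 digits → 31° and 26.313′; 31 + 26.313/60 = 31.438550
  N → positive
  Lon: degrees = first 3 digits = 53, minutes = 15.49402; 53 + 15.49402/60 = 53.258234
  W ⇒ negate
Point 4:
  Lat: 69 + 25/60 + 28.01/3600 = 69.424447
  S ⇒ negate
  λ: 27° + 56/60 + 5.5/3600 = 27 + 0.933333 + 0.001528 = 27.934861
  E → positive

1. 0.37213, 106.88505
2. 54.90955, 0.06462
3. 31.43855, -53.25823
4. -69.42445, 27.93486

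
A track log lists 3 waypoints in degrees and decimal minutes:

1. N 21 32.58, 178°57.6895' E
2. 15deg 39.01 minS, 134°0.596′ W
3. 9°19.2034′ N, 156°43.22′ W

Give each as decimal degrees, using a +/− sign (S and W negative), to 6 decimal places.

Point 1:
  Latitude: 21 + 32.58/60 = 21.5430000
  N ⇒ keep positive
  Lon: 57.6895′ = 0.961492°; total 178.9614917
  E ⇒ keep positive
Point 2:
  Lat: 39.01′ = 0.650167°; total 15.6501667
  S ⇒ negate
  Lon: 134 + 0.596/60 = 134.0099333
  W ⇒ negate
Point 3:
  φ: 9 + 19.2034/60 = 9.3200567
  N → positive
  Longitude: 156 + 43.22/60 = 156.7203333
  hemisphere W, so the sign is −

1. 21.543000, 178.961492
2. -15.650167, -134.009933
3. 9.320057, -156.720333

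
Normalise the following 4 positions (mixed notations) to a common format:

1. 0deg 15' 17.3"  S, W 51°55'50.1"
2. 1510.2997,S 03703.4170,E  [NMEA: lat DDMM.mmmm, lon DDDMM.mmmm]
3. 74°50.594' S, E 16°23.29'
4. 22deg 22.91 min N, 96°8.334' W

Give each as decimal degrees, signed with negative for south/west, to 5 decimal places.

1. -0.25481, -51.93058
2. -15.17166, 37.05695
3. -74.84323, 16.38817
4. 22.38183, -96.13890

Point 1:
  φ: 0° + 15/60 + 17.3/3600 = 0 + 0.250000 + 0.004806 = 0.254806
  S ⇒ negate
  Lon: 51 + 55/60 + 50.1/3600 = 51.930583
  W → negative
Point 2:
  Lat: degrees = first 2 digits = 15, minutes = 10.2997; 15 + 10.2997/60 = 15.171662
  hemisphere S, so the sign is −
  λ: degrees = first 3 digits = 37, minutes = 3.417; 37 + 3.417/60 = 37.056950
  E → positive
Point 3:
  Latitude: 50.594′ = 0.843233°; total 74.843233
  S ⇒ negate
  Lon: 23.29′ = 0.388167°; total 16.388167
  E → positive
Point 4:
  φ: 22 + 22.91/60 = 22.381833
  N ⇒ keep positive
  Lon: 8.334′ = 0.138900°; total 96.138900
  hemisphere W, so the sign is −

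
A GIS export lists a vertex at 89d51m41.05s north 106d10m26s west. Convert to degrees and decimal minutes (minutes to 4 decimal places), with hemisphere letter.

Latitude: seconds/60 = 0.68417; minutes = 51 + 0.68417 = 51.684167
Longitude: seconds/60 = 0.43333; minutes = 10 + 0.43333 = 10.433333

89° 51.6842′ N, 106° 10.4333′ W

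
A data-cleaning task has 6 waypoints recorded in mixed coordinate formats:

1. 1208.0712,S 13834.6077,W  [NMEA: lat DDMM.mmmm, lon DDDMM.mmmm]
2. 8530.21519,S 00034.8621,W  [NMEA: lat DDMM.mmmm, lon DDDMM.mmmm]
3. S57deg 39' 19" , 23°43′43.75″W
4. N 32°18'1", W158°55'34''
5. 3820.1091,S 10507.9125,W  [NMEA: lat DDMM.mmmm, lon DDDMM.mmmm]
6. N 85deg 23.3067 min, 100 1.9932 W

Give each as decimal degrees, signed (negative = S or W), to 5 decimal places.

1. -12.13452, -138.57680
2. -85.50359, -0.58104
3. -57.65528, -23.72882
4. 32.30028, -158.92611
5. -38.33515, -105.13188
6. 85.38845, -100.03322

Point 1:
  Latitude: split at 2 digits → 12° and 8.0712′; 12 + 8.0712/60 = 12.134520
  S → negative
  Longitude: degrees = first 3 digits = 138, minutes = 34.6077; 138 + 34.6077/60 = 138.576795
  W → negative
Point 2:
  φ: degrees = first 2 digits = 85, minutes = 30.21519; 85 + 30.21519/60 = 85.503587
  S → negative
  Lon: split at 3 digits → 000° and 34.8621′; 0 + 34.8621/60 = 0.581035
  W → negative
Point 3:
  Lat: 39′ + 19″ = 39.31667′; 57 + 39.31667/60 = 57.655278
  S → negative
  Longitude: 43′ + 43.75″ = 43.72917′; 23 + 43.72917/60 = 23.728819
  hemisphere W, so the sign is −
Point 4:
  Latitude: 32° + 18/60 + 1/3600 = 32 + 0.300000 + 0.000278 = 32.300278
  N → positive
  Lon: 55′ + 34″ = 55.56667′; 158 + 55.56667/60 = 158.926111
  hemisphere W, so the sign is −
Point 5:
  Latitude: split at 2 digits → 38° and 20.1091′; 38 + 20.1091/60 = 38.335152
  S ⇒ negate
  λ: split at 3 digits → 105° and 7.9125′; 105 + 7.9125/60 = 105.131875
  W ⇒ negate
Point 6:
  Latitude: 85 + 23.3067/60 = 85.388445
  N ⇒ keep positive
  Longitude: 1.9932′ = 0.033220°; total 100.033220
  W → negative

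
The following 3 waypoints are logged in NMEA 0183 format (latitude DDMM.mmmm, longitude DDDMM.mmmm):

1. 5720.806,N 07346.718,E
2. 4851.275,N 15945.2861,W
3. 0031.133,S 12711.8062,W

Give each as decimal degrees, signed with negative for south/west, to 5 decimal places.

1. 57.34677, 73.77863
2. 48.85458, -159.75477
3. -0.51888, -127.19677

Point 1:
  Latitude: degrees = first 2 digits = 57, minutes = 20.806; 57 + 20.806/60 = 57.346767
  N ⇒ keep positive
  λ: split at 3 digits → 073° and 46.718′; 73 + 46.718/60 = 73.778633
  E → positive
Point 2:
  φ: split at 2 digits → 48° and 51.275′; 48 + 51.275/60 = 48.854583
  N ⇒ keep positive
  Lon: degrees = first 3 digits = 159, minutes = 45.2861; 159 + 45.2861/60 = 159.754768
  W → negative
Point 3:
  φ: split at 2 digits → 00° and 31.133′; 0 + 31.133/60 = 0.518883
  S → negative
  Lon: split at 3 digits → 127° and 11.8062′; 127 + 11.8062/60 = 127.196770
  W → negative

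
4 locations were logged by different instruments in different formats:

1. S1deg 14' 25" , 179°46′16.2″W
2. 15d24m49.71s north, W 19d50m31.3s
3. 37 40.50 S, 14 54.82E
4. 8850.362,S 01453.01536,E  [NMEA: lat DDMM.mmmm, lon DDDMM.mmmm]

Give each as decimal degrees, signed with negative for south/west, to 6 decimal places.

Point 1:
  Lat: 14′ + 25″ = 14.41667′; 1 + 14.41667/60 = 1.2402778
  hemisphere S, so the sign is −
  λ: 179° + 46/60 + 16.2/3600 = 179 + 0.766667 + 0.004500 = 179.7711667
  W → negative
Point 2:
  Latitude: 24′ + 49.71″ = 24.82850′; 15 + 24.82850/60 = 15.4138083
  N ⇒ keep positive
  Longitude: 50′ + 31.3″ = 50.52167′; 19 + 50.52167/60 = 19.8420278
  W ⇒ negate
Point 3:
  φ: 37 + 40.5/60 = 37.6750000
  hemisphere S, so the sign is −
  Lon: 54.82′ = 0.913667°; total 14.9136667
  E ⇒ keep positive
Point 4:
  Lat: degrees = first 2 digits = 88, minutes = 50.362; 88 + 50.362/60 = 88.8393667
  hemisphere S, so the sign is −
  Longitude: degrees = first 3 digits = 14, minutes = 53.01536; 14 + 53.01536/60 = 14.8835893
  E → positive

1. -1.240278, -179.771167
2. 15.413808, -19.842028
3. -37.675000, 14.913667
4. -88.839367, 14.883589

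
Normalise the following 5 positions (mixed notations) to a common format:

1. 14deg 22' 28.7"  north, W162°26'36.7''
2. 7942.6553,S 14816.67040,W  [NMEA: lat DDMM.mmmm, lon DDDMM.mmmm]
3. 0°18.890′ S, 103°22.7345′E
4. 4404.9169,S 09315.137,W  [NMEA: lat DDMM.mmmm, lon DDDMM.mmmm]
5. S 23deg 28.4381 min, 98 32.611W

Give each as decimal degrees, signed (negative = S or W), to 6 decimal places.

1. 14.374639, -162.443528
2. -79.710922, -148.277840
3. -0.314833, 103.378908
4. -44.081948, -93.252283
5. -23.473968, -98.543517

Point 1:
  Lat: 22′ + 28.7″ = 22.47833′; 14 + 22.47833/60 = 14.3746389
  N ⇒ keep positive
  Lon: 162° + 26/60 + 36.7/3600 = 162 + 0.433333 + 0.010194 = 162.4435278
  W → negative
Point 2:
  φ: degrees = first 2 digits = 79, minutes = 42.6553; 79 + 42.6553/60 = 79.7109217
  hemisphere S, so the sign is −
  Longitude: split at 3 digits → 148° and 16.6704′; 148 + 16.6704/60 = 148.2778400
  W → negative
Point 3:
  φ: 18.89′ = 0.314833°; total 0.3148333
  S ⇒ negate
  Lon: 22.7345′ = 0.378908°; total 103.3789083
  E ⇒ keep positive
Point 4:
  Lat: split at 2 digits → 44° and 4.9169′; 44 + 4.9169/60 = 44.0819483
  S ⇒ negate
  λ: split at 3 digits → 093° and 15.137′; 93 + 15.137/60 = 93.2522833
  hemisphere W, so the sign is −
Point 5:
  Latitude: 28.4381′ = 0.473968°; total 23.4739683
  hemisphere S, so the sign is −
  Lon: 98 + 32.611/60 = 98.5435167
  hemisphere W, so the sign is −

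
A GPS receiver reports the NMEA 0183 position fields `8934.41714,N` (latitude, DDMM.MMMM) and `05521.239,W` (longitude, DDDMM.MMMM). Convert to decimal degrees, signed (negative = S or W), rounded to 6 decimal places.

Latitude: degrees = first 2 digits = 89, minutes = 34.41714; 89 + 34.41714/60 = 89.5736190
N ⇒ keep positive
Lon: split at 3 digits → 055° and 21.239′; 55 + 21.239/60 = 55.3539833
W ⇒ negate

89.573619, -55.353983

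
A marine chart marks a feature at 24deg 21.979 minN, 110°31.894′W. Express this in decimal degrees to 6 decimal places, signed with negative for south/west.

Latitude: 24 + 21.979/60 = 24.3663167
N → positive
Lon: 31.894′ = 0.531567°; total 110.5315667
W → negative

24.366317, -110.531567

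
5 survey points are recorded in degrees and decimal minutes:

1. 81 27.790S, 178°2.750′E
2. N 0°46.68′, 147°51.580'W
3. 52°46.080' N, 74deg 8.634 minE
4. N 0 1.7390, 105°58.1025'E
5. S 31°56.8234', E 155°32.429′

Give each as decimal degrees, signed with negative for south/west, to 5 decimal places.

1. -81.46317, 178.04583
2. 0.77800, -147.85967
3. 52.76800, 74.14390
4. 0.02898, 105.96838
5. -31.94706, 155.54048

Point 1:
  φ: 27.79′ = 0.463167°; total 81.463167
  hemisphere S, so the sign is −
  λ: 178 + 2.75/60 = 178.045833
  E → positive
Point 2:
  φ: 46.68′ = 0.778000°; total 0.778000
  N ⇒ keep positive
  Lon: 147 + 51.58/60 = 147.859667
  hemisphere W, so the sign is −
Point 3:
  Latitude: 52 + 46.08/60 = 52.768000
  N ⇒ keep positive
  λ: 8.634′ = 0.143900°; total 74.143900
  E → positive
Point 4:
  Latitude: 1.739′ = 0.028983°; total 0.028983
  N ⇒ keep positive
  Longitude: 105 + 58.1025/60 = 105.968375
  E ⇒ keep positive
Point 5:
  φ: 31 + 56.8234/60 = 31.947057
  hemisphere S, so the sign is −
  Longitude: 155 + 32.429/60 = 155.540483
  E → positive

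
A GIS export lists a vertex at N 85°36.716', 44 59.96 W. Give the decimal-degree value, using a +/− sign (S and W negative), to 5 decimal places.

85.61193, -44.99933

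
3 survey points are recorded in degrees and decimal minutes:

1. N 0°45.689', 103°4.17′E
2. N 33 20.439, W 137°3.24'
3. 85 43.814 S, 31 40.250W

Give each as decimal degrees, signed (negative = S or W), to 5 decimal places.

Point 1:
  Latitude: 0 + 45.689/60 = 0.761483
  N → positive
  Longitude: 103 + 4.17/60 = 103.069500
  E → positive
Point 2:
  φ: 20.439′ = 0.340650°; total 33.340650
  N ⇒ keep positive
  λ: 3.24′ = 0.054000°; total 137.054000
  W ⇒ negate
Point 3:
  φ: 85 + 43.814/60 = 85.730233
  S ⇒ negate
  Lon: 40.25′ = 0.670833°; total 31.670833
  W ⇒ negate

1. 0.76148, 103.06950
2. 33.34065, -137.05400
3. -85.73023, -31.67083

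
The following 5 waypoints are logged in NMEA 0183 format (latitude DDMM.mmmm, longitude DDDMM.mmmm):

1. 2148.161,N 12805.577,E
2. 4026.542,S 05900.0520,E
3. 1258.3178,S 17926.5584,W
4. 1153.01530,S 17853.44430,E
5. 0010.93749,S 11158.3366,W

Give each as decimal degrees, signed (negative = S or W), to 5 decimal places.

Point 1:
  Lat: degrees = first 2 digits = 21, minutes = 48.161; 21 + 48.161/60 = 21.802683
  N ⇒ keep positive
  λ: degrees = first 3 digits = 128, minutes = 5.577; 128 + 5.577/60 = 128.092950
  E → positive
Point 2:
  φ: degrees = first 2 digits = 40, minutes = 26.542; 40 + 26.542/60 = 40.442367
  hemisphere S, so the sign is −
  λ: split at 3 digits → 059° and 0.052′; 59 + 0.052/60 = 59.000867
  E ⇒ keep positive
Point 3:
  φ: split at 2 digits → 12° and 58.3178′; 12 + 58.3178/60 = 12.971963
  hemisphere S, so the sign is −
  Lon: split at 3 digits → 179° and 26.5584′; 179 + 26.5584/60 = 179.442640
  W ⇒ negate
Point 4:
  φ: split at 2 digits → 11° and 53.0153′; 11 + 53.0153/60 = 11.883588
  S ⇒ negate
  λ: split at 3 digits → 178° and 53.4443′; 178 + 53.4443/60 = 178.890738
  E → positive
Point 5:
  Lat: split at 2 digits → 00° and 10.93749′; 0 + 10.93749/60 = 0.182292
  S → negative
  Lon: degrees = first 3 digits = 111, minutes = 58.3366; 111 + 58.3366/60 = 111.972277
  W → negative

1. 21.80268, 128.09295
2. -40.44237, 59.00087
3. -12.97196, -179.44264
4. -11.88359, 178.89074
5. -0.18229, -111.97228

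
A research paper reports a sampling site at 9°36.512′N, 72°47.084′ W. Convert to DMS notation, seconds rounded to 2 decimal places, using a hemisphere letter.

9°36′30.72″ N, 72°47′5.04″ W

φ: fractional minutes 0.51200 × 60 = 30.7200″
Longitude: 47.08400′ → 47′ and 0.08400 × 60 = 5.0400″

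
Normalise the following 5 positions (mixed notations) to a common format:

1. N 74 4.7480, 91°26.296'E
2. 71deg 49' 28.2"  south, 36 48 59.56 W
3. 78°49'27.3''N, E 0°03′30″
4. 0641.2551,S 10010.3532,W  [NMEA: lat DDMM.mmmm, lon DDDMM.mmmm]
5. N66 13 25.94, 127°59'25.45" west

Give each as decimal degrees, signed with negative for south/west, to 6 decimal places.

1. 74.079133, 91.438267
2. -71.824500, -36.816544
3. 78.824250, 0.058333
4. -6.687585, -100.172553
5. 66.223872, -127.990403

Point 1:
  φ: 4.748′ = 0.079133°; total 74.0791333
  N → positive
  λ: 91 + 26.296/60 = 91.4382667
  E → positive
Point 2:
  φ: 71 + 49/60 + 28.2/3600 = 71.8245000
  hemisphere S, so the sign is −
  Lon: 48′ + 59.56″ = 48.99267′; 36 + 48.99267/60 = 36.8165444
  W → negative
Point 3:
  Lat: 78° + 49/60 + 27.3/3600 = 78 + 0.816667 + 0.007583 = 78.8242500
  N → positive
  λ: 0 + 3/60 + 30/3600 = 0.0583333
  E → positive
Point 4:
  Latitude: degrees = first 2 digits = 6, minutes = 41.2551; 6 + 41.2551/60 = 6.6875850
  hemisphere S, so the sign is −
  Lon: degrees = first 3 digits = 100, minutes = 10.3532; 100 + 10.3532/60 = 100.1725533
  W ⇒ negate
Point 5:
  Lat: 66° + 13/60 + 25.94/3600 = 66 + 0.216667 + 0.007206 = 66.2238722
  N → positive
  Lon: 127 + 59/60 + 25.45/3600 = 127.9904028
  hemisphere W, so the sign is −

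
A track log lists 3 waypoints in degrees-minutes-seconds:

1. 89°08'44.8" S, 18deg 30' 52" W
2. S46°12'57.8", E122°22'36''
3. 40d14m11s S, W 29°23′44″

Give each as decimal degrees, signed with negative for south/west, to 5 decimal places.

Point 1:
  Latitude: 8′ + 44.8″ = 8.74667′; 89 + 8.74667/60 = 89.145778
  S → negative
  λ: 18° + 30/60 + 52/3600 = 18 + 0.500000 + 0.014444 = 18.514444
  W ⇒ negate
Point 2:
  φ: 46° + 12/60 + 57.8/3600 = 46 + 0.200000 + 0.016056 = 46.216056
  S ⇒ negate
  Longitude: 22′ + 36″ = 22.60000′; 122 + 22.60000/60 = 122.376667
  E → positive
Point 3:
  φ: 40 + 14/60 + 11/3600 = 40.236389
  hemisphere S, so the sign is −
  Lon: 29° + 23/60 + 44/3600 = 29 + 0.383333 + 0.012222 = 29.395556
  W → negative

1. -89.14578, -18.51444
2. -46.21606, 122.37667
3. -40.23639, -29.39556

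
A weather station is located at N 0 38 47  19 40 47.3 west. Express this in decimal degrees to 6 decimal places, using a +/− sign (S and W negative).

0.646389, -19.679806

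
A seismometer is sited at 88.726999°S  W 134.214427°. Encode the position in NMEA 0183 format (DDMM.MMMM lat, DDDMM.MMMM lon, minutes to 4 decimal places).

Latitude: 88° + 0.726999 × 60 = 88° 43.619940′
Lon: minutes = (134.214427 − 134) × 60 = 12.865620

8843.6199,S / 13412.8656,W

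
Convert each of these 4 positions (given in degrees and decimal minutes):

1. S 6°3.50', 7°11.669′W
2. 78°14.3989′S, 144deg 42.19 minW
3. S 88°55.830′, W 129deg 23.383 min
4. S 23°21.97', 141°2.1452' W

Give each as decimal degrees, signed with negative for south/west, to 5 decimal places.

Point 1:
  φ: 3.5′ = 0.058333°; total 6.058333
  hemisphere S, so the sign is −
  Lon: 11.669′ = 0.194483°; total 7.194483
  hemisphere W, so the sign is −
Point 2:
  φ: 14.3989′ = 0.239982°; total 78.239982
  hemisphere S, so the sign is −
  Longitude: 42.19′ = 0.703167°; total 144.703167
  W ⇒ negate
Point 3:
  Latitude: 88 + 55.83/60 = 88.930500
  S ⇒ negate
  λ: 23.383′ = 0.389717°; total 129.389717
  W ⇒ negate
Point 4:
  Lat: 21.97′ = 0.366167°; total 23.366167
  S → negative
  Lon: 141 + 2.1452/60 = 141.035753
  W → negative

1. -6.05833, -7.19448
2. -78.23998, -144.70317
3. -88.93050, -129.38972
4. -23.36617, -141.03575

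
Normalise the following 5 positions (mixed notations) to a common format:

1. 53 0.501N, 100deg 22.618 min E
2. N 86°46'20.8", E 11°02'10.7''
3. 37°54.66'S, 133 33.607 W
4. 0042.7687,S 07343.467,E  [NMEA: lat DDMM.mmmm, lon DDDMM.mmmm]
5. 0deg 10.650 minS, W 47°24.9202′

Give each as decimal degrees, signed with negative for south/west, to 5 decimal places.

1. 53.00835, 100.37697
2. 86.77244, 11.03631
3. -37.91100, -133.56012
4. -0.71281, 73.72445
5. -0.17750, -47.41534

Point 1:
  φ: 53 + 0.501/60 = 53.008350
  N ⇒ keep positive
  λ: 100 + 22.618/60 = 100.376967
  E ⇒ keep positive
Point 2:
  Latitude: 86° + 46/60 + 20.8/3600 = 86 + 0.766667 + 0.005778 = 86.772444
  N ⇒ keep positive
  λ: 11 + 2/60 + 10.7/3600 = 11.036306
  E → positive
Point 3:
  Lat: 54.66′ = 0.911000°; total 37.911000
  S → negative
  Lon: 33.607′ = 0.560117°; total 133.560117
  W → negative
Point 4:
  Lat: degrees = first 2 digits = 0, minutes = 42.7687; 0 + 42.7687/60 = 0.712812
  hemisphere S, so the sign is −
  Lon: degrees = first 3 digits = 73, minutes = 43.467; 73 + 43.467/60 = 73.724450
  E ⇒ keep positive
Point 5:
  Lat: 0 + 10.65/60 = 0.177500
  S → negative
  Lon: 47 + 24.9202/60 = 47.415337
  W → negative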